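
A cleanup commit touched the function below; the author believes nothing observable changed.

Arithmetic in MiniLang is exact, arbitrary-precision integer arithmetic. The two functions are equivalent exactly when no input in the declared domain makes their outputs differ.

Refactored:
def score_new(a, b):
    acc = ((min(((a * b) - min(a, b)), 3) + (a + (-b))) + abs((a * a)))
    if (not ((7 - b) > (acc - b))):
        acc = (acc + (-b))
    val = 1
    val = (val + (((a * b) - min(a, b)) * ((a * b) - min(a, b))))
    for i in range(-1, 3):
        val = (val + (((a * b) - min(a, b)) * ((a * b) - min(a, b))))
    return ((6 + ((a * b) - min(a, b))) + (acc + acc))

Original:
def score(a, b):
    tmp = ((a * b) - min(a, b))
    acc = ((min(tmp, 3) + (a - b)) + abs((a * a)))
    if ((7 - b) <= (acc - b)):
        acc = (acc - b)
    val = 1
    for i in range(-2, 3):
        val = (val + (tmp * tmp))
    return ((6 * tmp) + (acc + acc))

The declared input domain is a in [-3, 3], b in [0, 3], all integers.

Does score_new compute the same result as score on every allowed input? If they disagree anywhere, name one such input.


Try a=-3, b=0.
score: tmp = 3; acc = 9; ((7 - b) <= (acc - b)) -> true; acc = 9; val = 1; [i=-2]; val = 10; [i=-1]; val = 19; [i=0]; val = 28; [i=1]; val = 37; [i=2]; val = 46; return 36
score_new: acc = 9; (not ((7 - b) > (acc - b))) -> true; acc = 9; val = 1; val = 10; [i=-1]; val = 19; [i=0]; val = 28; [i=1]; val = 37; [i=2]; val = 46; return 27
36 != 27, so the rewrite changes behavior.
verdict: not equivalent; witness: a=-3, b=0


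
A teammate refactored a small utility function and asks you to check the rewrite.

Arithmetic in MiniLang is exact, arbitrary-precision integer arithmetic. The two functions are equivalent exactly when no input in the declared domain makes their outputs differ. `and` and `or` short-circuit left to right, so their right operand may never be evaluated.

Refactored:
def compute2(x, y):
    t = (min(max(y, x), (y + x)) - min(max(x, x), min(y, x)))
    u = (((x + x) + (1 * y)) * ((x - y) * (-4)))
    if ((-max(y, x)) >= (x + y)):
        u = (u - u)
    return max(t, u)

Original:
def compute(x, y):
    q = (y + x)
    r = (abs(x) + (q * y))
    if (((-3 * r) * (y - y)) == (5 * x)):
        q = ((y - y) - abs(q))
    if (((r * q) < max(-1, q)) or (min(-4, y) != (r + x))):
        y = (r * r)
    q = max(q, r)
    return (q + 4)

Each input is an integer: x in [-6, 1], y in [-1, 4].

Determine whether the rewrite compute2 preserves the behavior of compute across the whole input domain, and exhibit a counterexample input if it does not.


At x=-6, y=-1: compute gives 17, compute2 gives 0.
verdict: not equivalent; witness: x=-6, y=-1


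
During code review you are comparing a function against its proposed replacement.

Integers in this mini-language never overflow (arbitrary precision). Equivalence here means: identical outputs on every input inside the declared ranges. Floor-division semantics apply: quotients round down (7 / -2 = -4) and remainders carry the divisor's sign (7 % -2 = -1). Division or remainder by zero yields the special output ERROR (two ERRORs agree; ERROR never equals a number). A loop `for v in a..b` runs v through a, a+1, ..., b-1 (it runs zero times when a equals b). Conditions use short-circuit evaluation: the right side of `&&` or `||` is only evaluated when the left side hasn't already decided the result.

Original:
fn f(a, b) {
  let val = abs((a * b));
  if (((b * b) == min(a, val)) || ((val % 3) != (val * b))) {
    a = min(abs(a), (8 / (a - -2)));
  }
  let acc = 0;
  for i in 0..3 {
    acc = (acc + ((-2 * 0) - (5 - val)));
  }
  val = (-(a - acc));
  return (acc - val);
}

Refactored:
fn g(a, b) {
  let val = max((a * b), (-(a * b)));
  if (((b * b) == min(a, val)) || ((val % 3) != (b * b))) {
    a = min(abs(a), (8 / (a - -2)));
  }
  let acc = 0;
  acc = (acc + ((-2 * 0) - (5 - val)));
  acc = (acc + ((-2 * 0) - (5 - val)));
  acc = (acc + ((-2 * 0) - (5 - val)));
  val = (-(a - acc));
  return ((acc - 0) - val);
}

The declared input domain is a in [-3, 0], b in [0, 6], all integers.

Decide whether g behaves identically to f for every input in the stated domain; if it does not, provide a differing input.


There is a counterexample at a=-2, b=1: -2 on one side, ERROR on the other.
f: val=2, then (((b * b) == min(a, val)) || ((val % 3) != (val * b))) is false, then acc=0, then (i=0), then acc=-3, then (i=1), then acc=-6, then (i=2), then acc=-9, then val=-7, then returns -2
g: val=2, then (((b * b) == min(a, val)) || ((val % 3) != (b * b))) is true, then a zero divisor aborts: ERROR
verdict: not equivalent; witness: a=-2, b=1


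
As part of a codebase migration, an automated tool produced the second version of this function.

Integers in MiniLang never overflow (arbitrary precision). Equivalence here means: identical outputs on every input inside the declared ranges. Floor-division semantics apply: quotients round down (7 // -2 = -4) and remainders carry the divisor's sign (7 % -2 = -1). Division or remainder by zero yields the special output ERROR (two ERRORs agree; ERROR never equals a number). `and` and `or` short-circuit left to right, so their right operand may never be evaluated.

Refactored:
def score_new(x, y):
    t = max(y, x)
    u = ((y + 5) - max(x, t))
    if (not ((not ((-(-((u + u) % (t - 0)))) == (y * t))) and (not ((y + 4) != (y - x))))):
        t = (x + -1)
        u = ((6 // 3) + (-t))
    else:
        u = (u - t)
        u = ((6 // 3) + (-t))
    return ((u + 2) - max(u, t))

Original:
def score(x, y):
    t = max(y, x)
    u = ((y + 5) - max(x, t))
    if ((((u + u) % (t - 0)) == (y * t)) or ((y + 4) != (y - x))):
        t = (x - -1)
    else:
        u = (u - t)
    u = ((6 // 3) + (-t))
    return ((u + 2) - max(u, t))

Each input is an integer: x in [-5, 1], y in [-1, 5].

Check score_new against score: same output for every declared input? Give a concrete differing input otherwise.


Evaluate both at x=1, y=-1.
score: t=1, then u=3, then ((((u + u) % (t - 0)) == (y * t)) or ((y + 4) != (y - x))) is true, then t=2, then u=0, then returns 0
score_new: t=1, then u=3, then (not ((not ((-(-((u + u) % (t - 0)))) == (y * t))) and (not ((y + 4) != (y - x))))) is true, then t=0, then u=2, then returns 2
0 and 2 differ, so these are not the same function on this domain.
verdict: not equivalent; witness: x=1, y=-1


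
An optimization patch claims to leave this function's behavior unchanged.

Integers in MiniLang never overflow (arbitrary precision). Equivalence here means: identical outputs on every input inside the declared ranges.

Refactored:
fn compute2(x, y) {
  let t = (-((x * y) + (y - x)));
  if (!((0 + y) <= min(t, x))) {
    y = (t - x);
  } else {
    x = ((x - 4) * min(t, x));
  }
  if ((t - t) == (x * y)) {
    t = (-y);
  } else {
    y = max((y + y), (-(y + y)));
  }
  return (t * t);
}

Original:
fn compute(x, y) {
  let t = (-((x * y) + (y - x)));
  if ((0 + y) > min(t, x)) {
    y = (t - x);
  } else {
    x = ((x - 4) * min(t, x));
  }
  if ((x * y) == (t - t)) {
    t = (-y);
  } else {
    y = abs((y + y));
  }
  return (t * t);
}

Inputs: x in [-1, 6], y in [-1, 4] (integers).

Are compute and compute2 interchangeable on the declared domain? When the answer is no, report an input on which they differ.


Differences: arithmetic usage differs, plus min/max/abs usage differs, plus boolean connective usage differs, plus comparison usage differs — yet all 48 inputs agree.
verdict: equivalent


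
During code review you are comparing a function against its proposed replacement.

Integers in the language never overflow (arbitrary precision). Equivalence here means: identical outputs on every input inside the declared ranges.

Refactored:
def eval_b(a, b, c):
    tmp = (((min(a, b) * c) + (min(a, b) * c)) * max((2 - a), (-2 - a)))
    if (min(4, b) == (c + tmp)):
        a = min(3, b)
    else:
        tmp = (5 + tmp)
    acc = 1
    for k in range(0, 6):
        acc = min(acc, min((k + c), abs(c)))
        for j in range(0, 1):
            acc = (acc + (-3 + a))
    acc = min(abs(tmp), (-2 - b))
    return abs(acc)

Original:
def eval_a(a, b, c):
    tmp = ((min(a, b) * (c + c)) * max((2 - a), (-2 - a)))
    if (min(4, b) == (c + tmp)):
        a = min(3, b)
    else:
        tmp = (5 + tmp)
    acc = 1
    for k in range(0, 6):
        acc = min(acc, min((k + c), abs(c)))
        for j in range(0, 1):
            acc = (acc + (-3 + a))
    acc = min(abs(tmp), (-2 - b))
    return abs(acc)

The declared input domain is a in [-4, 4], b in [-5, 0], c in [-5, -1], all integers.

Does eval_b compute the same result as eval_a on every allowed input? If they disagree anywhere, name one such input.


This is a faithful refactor — min/max/abs usage differs; also arithmetic usage differs, but the computed results match everywhere.
Tracing a=0, b=-3, c=-4: eval_a: tmp=48, then (min(4, b) == (c + tmp)) is false, then tmp=53, then acc=1, then (k=0), then acc=-4, then (j=0), then acc=-7, then (k=1), then acc=-7, then (j=0), then acc=-10, then (k=2), then acc=-10, then (j=0), then acc=-13, then (k=3), then acc=-13, then (j=0), then acc=-16, then (k=4), then acc=-16, then (j=0), then acc=-19, then (k=5), then acc=-19, then (j=0), then acc=-22, then acc=1, then returns 1 | eval_b: tmp=48, then (min(4, b) == (c + tmp)) is false, then tmp=53, then acc=1, then (k=0), then acc=-4, then (j=0), then acc=-7, then (k=1), then acc=-7, then (j=0), then acc=-10, then (k=2), then acc=-10, then (j=0), then acc=-13, then (k=3), then acc=-13, then (j=0), then acc=-16, then (k=4), then acc=-16, then (j=0), then acc=-19, then (k=5), then acc=-19, then (j=0), then acc=-22, then acc=1, then returns 1 — matching result 1.
An exhaustive pass over the 270 declared inputs shows identical outputs.
verdict: equivalent


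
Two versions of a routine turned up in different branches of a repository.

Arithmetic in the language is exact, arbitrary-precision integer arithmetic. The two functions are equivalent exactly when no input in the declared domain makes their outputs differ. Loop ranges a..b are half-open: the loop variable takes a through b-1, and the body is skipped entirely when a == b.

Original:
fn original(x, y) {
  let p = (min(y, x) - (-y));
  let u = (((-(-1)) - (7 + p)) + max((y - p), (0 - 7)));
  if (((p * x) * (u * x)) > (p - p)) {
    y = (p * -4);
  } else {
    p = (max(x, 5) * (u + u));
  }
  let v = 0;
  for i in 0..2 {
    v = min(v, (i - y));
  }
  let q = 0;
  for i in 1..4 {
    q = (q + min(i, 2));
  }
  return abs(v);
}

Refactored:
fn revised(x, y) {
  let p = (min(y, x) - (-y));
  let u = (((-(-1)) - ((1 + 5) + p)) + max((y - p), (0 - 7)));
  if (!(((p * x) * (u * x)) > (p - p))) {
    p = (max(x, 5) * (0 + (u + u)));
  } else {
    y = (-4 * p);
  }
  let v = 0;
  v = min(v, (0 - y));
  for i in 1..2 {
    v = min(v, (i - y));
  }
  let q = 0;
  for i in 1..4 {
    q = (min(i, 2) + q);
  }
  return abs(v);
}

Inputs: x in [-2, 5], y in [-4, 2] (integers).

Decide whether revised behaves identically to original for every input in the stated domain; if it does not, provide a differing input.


On input x=-2, y=-1, original returns 12 while revised returns 0.
verdict: not equivalent; witness: x=-2, y=-1


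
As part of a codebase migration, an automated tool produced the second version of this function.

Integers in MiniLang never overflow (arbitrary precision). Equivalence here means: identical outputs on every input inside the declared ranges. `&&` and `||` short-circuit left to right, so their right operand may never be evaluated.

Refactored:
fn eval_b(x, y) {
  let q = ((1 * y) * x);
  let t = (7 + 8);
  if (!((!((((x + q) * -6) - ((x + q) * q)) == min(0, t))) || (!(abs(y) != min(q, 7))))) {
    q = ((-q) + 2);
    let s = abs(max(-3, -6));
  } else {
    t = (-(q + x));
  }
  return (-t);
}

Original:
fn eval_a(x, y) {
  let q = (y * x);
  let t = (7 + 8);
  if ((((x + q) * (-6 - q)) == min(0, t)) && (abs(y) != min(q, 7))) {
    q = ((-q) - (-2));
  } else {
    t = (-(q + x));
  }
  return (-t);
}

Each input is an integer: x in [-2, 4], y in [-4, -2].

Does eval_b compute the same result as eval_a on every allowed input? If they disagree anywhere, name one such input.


Behavior is preserved: although local variable names differ; boolean connective usage differs; min/max/abs usage differs; constant usage differs; statement counts differ; arithmetic usage differs, the outputs never diverge.
Tracing x=3, y=-4: eval_a: q becomes -12; next t becomes 15; next ((((x + q) * (-6 - q)) == min(0, t)) && (abs(y) != min(q, 7))) evaluates to false; next t becomes 9; next final value -9 | eval_b: q becomes -12; next t becomes 15; next (!((!((((x + q) * -6) - ((x + q) * q)) == min(0, t))) || (!(abs(y) != min(q, 7))))) evaluates to false; next t becomes 9; next final value -9 — matching result -9.
Across all 21 domain points the two functions coincide.
verdict: equivalent


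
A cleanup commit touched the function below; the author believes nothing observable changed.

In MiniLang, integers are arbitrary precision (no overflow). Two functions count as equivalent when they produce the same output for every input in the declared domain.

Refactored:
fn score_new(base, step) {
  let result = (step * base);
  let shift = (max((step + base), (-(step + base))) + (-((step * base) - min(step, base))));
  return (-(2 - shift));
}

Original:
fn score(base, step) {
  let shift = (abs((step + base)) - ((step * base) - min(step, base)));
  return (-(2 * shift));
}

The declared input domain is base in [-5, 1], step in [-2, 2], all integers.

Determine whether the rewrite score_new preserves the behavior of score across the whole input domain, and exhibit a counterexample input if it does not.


Not equivalent: base=-5, step=-2 separates them (16 vs -10).
score: shift becomes -8; next final value 16
score_new: result becomes 10; next shift becomes -8; next final value -10
verdict: not equivalent; witness: base=-5, step=-2


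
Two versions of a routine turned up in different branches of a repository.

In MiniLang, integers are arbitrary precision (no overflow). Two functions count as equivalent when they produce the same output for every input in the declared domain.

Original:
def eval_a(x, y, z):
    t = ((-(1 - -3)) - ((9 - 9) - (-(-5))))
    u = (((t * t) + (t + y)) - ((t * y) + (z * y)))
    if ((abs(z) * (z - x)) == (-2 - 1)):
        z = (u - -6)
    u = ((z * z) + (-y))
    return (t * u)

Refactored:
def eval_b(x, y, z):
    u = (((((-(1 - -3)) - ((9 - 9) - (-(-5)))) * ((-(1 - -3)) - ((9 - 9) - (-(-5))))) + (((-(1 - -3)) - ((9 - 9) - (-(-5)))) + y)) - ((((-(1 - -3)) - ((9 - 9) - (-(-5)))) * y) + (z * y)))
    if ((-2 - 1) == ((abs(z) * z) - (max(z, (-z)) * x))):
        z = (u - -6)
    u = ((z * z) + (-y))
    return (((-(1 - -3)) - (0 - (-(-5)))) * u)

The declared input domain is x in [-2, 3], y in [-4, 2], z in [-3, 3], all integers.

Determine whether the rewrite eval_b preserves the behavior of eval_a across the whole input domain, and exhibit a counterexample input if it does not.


Comparing the listings, the differences include: statement counts differ; local variable names differ; constant usage differs; min/max/abs usage differs; arithmetic usage differs.
One worked example (x=1, y=-1, z=2) — eval_a: t := 1 | u := 4 | ((abs(z) * (z - x)) == (-2 - 1)): false | u := 5 | result 5; eval_b: u := 4 | ((-2 - 1) == ((abs(z) * z) - (max(z, (-z)) * x))): false | u := 5 | result 5; agreement on 5.
Sweeping the whole domain (294 inputs) finds no disagreement.
verdict: equivalent


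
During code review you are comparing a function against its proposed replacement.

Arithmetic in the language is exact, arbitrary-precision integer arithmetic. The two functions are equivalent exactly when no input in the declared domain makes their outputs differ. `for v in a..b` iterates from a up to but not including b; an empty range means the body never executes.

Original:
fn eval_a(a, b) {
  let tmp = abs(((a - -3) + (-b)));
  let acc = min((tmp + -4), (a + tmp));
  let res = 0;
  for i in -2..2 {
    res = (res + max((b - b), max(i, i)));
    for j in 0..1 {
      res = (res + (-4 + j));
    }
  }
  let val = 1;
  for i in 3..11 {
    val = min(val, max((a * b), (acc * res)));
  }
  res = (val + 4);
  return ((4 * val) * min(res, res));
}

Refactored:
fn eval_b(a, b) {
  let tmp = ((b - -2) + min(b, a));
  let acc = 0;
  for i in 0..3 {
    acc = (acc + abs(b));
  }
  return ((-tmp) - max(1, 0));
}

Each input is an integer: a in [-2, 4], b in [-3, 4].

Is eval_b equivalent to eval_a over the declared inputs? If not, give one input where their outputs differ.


The rewrite breaks on a=-2, b=-3, where the results are 20 and 3.
eval_a: tmp = 4; acc = 0; res = 0; [i=-2]; res = 0; [j=0]; res = -4; [i=-1]; res = -4; [j=0]; res = -8; [i=0]; res = -8; [j=0]; res = -12; [i=1]; res = -11; [j=0]; res = -15; val = 1; [i=3]; val = 1; [i=4]; val = 1; [i=5]; val = 1; [i=6]; val = 1; [i=7]; val = 1; [i=8]; val = 1; [i=9]; val = 1; [i=10]; val = 1; res = 5; return 20
eval_b: tmp = -4; acc = 0; [i=0]; acc = 3; [i=1]; acc = 6; [i=2]; acc = 9; return 3
verdict: not equivalent; witness: a=-2, b=-3


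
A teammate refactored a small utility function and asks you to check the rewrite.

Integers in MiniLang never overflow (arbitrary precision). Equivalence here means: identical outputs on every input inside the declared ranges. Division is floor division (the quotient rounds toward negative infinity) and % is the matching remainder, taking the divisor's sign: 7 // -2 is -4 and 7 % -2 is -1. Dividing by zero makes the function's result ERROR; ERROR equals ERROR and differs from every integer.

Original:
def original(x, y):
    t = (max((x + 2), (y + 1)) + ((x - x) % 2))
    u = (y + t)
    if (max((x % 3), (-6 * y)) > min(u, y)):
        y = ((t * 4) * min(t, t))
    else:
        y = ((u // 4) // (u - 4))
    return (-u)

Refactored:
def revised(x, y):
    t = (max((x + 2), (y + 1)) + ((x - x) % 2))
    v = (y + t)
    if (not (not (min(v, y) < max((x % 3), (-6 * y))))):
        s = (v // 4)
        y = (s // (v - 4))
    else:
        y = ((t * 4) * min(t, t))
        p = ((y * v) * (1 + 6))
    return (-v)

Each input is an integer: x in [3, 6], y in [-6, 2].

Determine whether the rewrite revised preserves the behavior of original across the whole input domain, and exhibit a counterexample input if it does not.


Consider the input x=3, y=-1.
original: t becomes 5; next u becomes 4; next (max((x % 3), (-6 * y)) > min(u, y)) evaluates to true; next y becomes 100; next final value -4
revised: t becomes 5; next v becomes 4; next (not (not (min(v, y) < max((x % 3), (-6 * y))))) evaluates to true; next s becomes 1; next hits division by zero so the output is ERROR
-4 vs ERROR — the two versions disagree here.
verdict: not equivalent; witness: x=3, y=-1


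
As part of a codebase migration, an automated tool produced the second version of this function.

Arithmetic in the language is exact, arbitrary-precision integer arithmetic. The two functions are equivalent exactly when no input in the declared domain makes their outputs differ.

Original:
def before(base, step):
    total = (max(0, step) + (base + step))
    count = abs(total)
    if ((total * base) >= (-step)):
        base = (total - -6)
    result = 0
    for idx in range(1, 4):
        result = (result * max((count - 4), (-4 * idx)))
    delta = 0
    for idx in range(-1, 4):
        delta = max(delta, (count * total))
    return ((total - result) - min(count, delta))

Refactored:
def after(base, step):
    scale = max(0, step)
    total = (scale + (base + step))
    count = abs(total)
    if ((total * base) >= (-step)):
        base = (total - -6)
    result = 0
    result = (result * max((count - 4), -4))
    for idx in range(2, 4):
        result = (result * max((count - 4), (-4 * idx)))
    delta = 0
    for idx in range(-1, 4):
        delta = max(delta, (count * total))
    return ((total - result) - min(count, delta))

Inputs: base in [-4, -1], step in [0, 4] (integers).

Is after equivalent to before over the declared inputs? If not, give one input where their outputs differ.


Comparing the listings, the differences include: local variable names differ; and min/max/abs usage differs; and loop structure differs; and arithmetic usage differs; and statement counts differ; and constant usage differs.
Spot check at base=-3, step=4 — before: total=5, then count=5, then ((total * base) >= (-step)) is false, then result=0, then (idx=1), then result=0, then (idx=2), then result=0, then (idx=3), then result=0, then delta=0, then (idx=-1), then delta=25, then (idx=0), then delta=25, then (idx=1), then delta=25, then (idx=2), then delta=25, then (idx=3), then delta=25, then returns 0. after: scale=4, then total=5, then count=5, then ((total * base) >= (-step)) is false, then result=0, then result=0, then (idx=2), then result=0, then (idx=3), then result=0, then delta=0, then (idx=-1), then delta=25, then (idx=0), then delta=25, then (idx=1), then delta=25, then (idx=2), then delta=25, then (idx=3), then delta=25, then returns 0. Both give 0.
Across all 20 domain points the two functions coincide.
verdict: equivalent


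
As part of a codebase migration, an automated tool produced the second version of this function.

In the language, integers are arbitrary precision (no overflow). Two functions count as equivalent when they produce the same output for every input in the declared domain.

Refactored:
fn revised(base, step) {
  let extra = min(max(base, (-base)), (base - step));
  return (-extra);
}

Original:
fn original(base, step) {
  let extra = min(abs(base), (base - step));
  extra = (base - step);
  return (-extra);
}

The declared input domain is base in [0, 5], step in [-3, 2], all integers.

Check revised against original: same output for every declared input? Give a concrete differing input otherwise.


Evaluate both at base=0, step=-3.
original: extra becomes 0; next extra becomes 3; next final value -3
revised: extra becomes 0; next final value 0
-3 and 0 differ, so these are not the same function on this domain.
verdict: not equivalent; witness: base=0, step=-3


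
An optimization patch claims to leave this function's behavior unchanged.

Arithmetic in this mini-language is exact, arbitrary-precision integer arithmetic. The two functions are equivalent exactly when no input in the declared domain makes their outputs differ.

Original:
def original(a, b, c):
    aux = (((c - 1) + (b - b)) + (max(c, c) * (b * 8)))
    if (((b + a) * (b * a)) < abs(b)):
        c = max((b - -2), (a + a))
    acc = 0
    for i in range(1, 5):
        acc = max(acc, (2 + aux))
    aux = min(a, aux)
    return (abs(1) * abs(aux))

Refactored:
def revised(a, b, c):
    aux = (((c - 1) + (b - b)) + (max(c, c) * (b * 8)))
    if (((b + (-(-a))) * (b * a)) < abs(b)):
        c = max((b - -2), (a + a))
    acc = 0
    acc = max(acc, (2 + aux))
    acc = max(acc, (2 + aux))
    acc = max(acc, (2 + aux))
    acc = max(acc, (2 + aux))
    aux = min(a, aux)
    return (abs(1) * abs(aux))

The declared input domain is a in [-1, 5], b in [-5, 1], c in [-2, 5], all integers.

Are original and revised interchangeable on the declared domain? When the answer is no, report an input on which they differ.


Although statement counts differ, plus local variable names differ, plus constant usage differs, plus loop structure differs, plus min/max/abs usage differs, plus arithmetic usage differs, 392/392 inputs agree.
verdict: equivalent


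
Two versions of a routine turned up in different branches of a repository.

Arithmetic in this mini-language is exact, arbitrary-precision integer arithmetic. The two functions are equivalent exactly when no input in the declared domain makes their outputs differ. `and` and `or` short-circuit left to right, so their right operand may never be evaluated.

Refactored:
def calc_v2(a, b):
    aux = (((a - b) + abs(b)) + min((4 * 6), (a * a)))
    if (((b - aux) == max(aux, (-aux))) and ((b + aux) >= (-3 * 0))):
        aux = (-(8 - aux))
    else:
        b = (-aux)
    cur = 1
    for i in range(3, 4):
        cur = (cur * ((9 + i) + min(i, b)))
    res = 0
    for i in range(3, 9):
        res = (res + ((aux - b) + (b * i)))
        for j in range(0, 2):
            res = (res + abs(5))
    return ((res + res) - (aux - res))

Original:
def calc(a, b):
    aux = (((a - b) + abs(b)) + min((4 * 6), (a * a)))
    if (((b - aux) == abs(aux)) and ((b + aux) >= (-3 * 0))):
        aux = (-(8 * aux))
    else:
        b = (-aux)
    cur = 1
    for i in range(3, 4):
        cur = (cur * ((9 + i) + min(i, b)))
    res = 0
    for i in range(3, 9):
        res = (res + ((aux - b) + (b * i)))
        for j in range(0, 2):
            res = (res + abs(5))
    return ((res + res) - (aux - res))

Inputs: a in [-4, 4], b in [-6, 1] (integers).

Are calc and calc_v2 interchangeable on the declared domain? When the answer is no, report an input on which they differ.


Input a=-1, b=0: 180 from calc versus 44 from calc_v2.
verdict: not equivalent; witness: a=-1, b=0


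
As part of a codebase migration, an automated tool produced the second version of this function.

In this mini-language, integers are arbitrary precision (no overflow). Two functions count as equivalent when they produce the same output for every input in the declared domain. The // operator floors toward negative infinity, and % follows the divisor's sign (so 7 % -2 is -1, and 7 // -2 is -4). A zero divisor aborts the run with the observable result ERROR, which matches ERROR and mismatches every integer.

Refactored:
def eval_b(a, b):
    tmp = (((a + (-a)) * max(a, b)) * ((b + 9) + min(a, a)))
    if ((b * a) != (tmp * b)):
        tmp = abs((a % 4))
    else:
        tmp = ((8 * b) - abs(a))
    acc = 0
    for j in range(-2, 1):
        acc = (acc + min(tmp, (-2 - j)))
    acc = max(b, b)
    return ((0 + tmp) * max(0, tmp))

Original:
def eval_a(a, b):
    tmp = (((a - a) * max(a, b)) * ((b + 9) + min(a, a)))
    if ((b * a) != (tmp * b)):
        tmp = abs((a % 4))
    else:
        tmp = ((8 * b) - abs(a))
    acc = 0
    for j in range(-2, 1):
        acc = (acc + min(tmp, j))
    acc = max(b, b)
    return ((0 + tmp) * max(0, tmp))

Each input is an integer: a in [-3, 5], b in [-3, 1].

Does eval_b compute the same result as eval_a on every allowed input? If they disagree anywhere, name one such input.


Equivalent — the differences include arithmetic usage differs, constant usage differs, yet no declared input distinguishes the two.
Tracing a=5, b=-2: eval_a: tmp := 0 | ((b * a) != (tmp * b)): true | tmp := 1 | acc := 0 | iter j=-2: | acc := -2 | iter j=-1: | acc := -3 | iter j=0: | acc := -3 | acc := -2 | result 1 | eval_b: tmp := 0 | ((b * a) != (tmp * b)): true | tmp := 1 | acc := 0 | iter j=-2: | acc := 0 | iter j=-1: | acc := -1 | iter j=0: | acc := -3 | acc := -2 | result 1 — matching result 1.
Every one of the 45 inputs gives matching results.
verdict: equivalent


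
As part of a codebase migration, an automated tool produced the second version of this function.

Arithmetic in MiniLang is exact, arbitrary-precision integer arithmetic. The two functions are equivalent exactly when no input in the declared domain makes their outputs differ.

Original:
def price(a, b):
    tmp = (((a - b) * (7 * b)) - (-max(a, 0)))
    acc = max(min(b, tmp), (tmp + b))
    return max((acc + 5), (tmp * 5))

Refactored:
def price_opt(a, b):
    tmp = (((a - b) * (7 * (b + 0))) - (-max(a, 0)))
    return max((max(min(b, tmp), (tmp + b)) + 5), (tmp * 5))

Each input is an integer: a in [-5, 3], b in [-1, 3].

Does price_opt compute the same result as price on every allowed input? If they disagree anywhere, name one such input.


The two are interchangeable: arithmetic usage differs; local variable names differ; statement counts differ; constant usage differs, and every declared input agrees.
Tracing a=-5, b=-1: price: tmp=28, then acc=27, then returns 140 | price_opt: tmp=28, then returns 140 — matching result 140.
An exhaustive pass over the 45 declared inputs shows identical outputs.
verdict: equivalent


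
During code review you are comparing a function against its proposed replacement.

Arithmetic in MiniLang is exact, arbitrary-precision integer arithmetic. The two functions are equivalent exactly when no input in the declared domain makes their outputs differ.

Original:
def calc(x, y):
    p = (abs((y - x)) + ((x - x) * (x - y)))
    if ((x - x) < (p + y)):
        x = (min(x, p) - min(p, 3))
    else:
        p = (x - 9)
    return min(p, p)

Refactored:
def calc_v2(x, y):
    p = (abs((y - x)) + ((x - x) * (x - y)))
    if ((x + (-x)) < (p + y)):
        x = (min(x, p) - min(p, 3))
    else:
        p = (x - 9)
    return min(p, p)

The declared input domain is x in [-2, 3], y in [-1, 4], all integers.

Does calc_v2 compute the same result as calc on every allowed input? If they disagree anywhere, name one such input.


Reading the diff, among the changes: arithmetic usage differs.
As a probe, take x=-2, y=1: calc runs p=3, then ((x - x) < (p + y)) is true, then x=-5, then returns 3; calc_v2 runs p=3, then ((x + (-x)) < (p + y)) is true, then x=-5, then returns 3; both end at 3.
Checked all 36 inputs in the declared domain: the outputs agree on every one.
verdict: equivalent


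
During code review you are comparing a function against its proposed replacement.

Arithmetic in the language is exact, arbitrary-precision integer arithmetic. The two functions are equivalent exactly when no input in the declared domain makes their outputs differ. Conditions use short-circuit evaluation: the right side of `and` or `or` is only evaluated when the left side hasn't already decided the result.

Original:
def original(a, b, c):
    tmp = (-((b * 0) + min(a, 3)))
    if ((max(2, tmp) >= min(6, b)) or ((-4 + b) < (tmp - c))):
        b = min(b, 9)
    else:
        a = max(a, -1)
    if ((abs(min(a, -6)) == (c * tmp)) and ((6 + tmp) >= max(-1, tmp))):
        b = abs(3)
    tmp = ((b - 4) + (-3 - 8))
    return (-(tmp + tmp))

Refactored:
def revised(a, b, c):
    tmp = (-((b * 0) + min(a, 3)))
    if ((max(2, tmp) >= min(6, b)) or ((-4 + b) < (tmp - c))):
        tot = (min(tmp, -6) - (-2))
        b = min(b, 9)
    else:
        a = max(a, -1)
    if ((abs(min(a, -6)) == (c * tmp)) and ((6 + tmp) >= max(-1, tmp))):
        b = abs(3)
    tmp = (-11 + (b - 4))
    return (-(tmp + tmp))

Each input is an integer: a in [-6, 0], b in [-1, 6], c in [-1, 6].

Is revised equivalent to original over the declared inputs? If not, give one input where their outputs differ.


Equivalent — the differences include local variable names differ, and statement counts differ, and constant usage differs, and min/max/abs usage differs, yet no declared input distinguishes the two.
Spot check at a=-4, b=5, c=2 — original: tmp becomes 4; next ((max(2, tmp) >= min(6, b)) or ((-4 + b) < (tmp - c))) evaluates to true; next b becomes 5; next ((abs(min(a, -6)) == (c * tmp)) and ((6 + tmp) >= max(-1, tmp))) evaluates to false; next tmp becomes -10; next final value 20. revised: tmp becomes 4; next ((max(2, tmp) >= min(6, b)) or ((-4 + b) < (tmp - c))) evaluates to true; next tot becomes -4; next b becomes 5; next ((abs(min(a, -6)) == (c * tmp)) and ((6 + tmp) >= max(-1, tmp))) evaluates to false; next tmp becomes -10; next final value 20. Both give 20.
Checked all 448 inputs in the declared domain: the outputs agree on every one.
verdict: equivalent


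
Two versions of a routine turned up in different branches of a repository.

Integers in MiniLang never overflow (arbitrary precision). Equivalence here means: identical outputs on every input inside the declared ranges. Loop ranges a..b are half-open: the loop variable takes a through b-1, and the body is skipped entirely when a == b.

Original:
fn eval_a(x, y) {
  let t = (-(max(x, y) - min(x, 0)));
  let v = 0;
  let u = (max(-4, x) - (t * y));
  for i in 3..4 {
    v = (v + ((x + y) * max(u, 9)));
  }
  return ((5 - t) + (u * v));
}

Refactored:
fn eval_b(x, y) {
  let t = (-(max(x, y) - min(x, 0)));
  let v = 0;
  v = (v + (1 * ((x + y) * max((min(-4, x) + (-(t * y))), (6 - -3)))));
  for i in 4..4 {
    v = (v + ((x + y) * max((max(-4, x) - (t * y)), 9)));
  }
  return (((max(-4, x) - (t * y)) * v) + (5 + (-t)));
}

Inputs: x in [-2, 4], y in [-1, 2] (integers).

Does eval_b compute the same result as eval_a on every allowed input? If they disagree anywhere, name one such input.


There is a counterexample at x=4, y=2: 873 on one side, 657 on the other.
eval_a: t=-4, then v=0, then u=12, then (i=3), then v=72, then returns 873
eval_b: t=-4, then v=0, then v=54, then the loop over i runs zero times, then returns 657
verdict: not equivalent; witness: x=4, y=2


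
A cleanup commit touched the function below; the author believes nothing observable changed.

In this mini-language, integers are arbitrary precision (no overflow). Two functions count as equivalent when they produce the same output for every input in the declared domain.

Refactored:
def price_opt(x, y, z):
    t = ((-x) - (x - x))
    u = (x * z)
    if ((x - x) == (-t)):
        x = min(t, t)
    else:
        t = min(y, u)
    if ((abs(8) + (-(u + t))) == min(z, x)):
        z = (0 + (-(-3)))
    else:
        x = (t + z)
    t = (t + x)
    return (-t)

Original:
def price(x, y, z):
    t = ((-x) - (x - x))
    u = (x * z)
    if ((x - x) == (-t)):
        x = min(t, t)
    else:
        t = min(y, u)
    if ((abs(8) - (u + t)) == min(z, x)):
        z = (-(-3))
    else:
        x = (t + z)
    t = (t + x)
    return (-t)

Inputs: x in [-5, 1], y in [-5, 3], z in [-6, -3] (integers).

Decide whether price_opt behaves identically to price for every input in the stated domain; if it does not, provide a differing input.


Equivalent — the differences include arithmetic usage differs, constant usage differs, yet no declared input distinguishes the two.
Spot check at x=1, y=0, z=-4 — price: t becomes -1; next u becomes -4; next ((x - x) == (-t)) evaluates to false; next t becomes -4; next ((abs(8) - (u + t)) == min(z, x)) evaluates to false; next x becomes -8; next t becomes -12; next final value 12. price_opt: t becomes -1; next u becomes -4; next ((x - x) == (-t)) evaluates to false; next t becomes -4; next ((abs(8) + (-(u + t))) == min(z, x)) evaluates to false; next x becomes -8; next t becomes -12; next final value 12. Both give 12.
Every one of the 252 inputs gives matching results.
verdict: equivalent


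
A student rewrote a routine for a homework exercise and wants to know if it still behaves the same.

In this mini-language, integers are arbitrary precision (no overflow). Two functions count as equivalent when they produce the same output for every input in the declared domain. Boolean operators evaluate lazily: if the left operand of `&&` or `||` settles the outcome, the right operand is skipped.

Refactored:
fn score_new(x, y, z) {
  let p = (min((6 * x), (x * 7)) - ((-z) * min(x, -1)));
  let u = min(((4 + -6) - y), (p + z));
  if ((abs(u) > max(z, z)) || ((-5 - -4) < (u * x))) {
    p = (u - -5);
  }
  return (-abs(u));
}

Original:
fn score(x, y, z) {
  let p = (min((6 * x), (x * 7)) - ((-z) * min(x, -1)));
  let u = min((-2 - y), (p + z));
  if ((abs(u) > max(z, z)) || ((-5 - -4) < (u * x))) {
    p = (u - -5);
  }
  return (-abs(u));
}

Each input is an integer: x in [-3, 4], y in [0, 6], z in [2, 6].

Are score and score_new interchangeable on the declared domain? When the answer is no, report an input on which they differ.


Reading the diff, among the changes: constant usage differs, and arithmetic usage differs.
Spot check at x=-2, y=5, z=6 — score: p := -26 | u := -20 | ((abs(u) > max(z, z)) || ((-5 - -4) < (u * x))): true | p := -15 | result -20. score_new: p := -26 | u := -20 | ((abs(u) > max(z, z)) || ((-5 - -4) < (u * x))): true | p := -15 | result -20. Both give -20.
Checked all 280 inputs in the declared domain: the outputs agree on every one.
verdict: equivalent


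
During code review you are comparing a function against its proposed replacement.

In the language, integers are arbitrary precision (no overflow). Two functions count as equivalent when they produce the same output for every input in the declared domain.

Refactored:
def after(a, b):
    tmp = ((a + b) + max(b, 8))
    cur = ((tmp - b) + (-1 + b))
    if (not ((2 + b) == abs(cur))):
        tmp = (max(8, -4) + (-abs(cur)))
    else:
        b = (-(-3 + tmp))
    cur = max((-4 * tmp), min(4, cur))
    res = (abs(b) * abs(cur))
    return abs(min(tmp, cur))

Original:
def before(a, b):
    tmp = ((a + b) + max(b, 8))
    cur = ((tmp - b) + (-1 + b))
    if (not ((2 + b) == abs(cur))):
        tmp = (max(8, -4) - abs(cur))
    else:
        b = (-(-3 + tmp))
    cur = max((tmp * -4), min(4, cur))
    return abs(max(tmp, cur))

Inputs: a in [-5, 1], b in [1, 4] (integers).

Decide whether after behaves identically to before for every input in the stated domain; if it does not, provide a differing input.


There is a counterexample at a=-5, b=1: 4 on one side, 3 on the other.
before: tmp := 4 | cur := 3 | (not ((2 + b) == abs(cur))): false | b := -1 | cur := 3 | result 4
after: tmp := 4 | cur := 3 | (not ((2 + b) == abs(cur))): false | b := -1 | cur := 3 | res := 3 | result 3
verdict: not equivalent; witness: a=-5, b=1


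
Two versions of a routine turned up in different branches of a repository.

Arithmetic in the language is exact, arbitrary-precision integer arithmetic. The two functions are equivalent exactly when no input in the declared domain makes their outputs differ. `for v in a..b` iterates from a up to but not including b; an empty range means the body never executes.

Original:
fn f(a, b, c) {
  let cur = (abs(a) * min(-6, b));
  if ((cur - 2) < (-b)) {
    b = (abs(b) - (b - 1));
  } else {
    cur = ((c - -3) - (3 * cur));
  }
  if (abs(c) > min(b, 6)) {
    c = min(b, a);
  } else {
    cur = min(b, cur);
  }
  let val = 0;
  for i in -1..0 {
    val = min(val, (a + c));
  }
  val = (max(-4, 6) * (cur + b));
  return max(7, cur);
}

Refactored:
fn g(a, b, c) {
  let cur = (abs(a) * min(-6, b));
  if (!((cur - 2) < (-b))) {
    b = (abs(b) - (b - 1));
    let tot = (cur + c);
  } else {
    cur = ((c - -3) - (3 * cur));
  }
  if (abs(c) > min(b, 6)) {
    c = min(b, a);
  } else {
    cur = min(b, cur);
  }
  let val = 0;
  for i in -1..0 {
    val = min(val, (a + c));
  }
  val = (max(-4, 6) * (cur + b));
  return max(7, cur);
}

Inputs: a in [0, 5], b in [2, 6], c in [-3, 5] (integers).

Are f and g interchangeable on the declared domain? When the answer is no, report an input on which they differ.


Take a=0, b=2, c=5.
f: cur=0, then ((cur - 2) < (-b)) is false, then cur=8, then (abs(c) > min(b, 6)) is true, then c=0, then val=0, then (i=-1), then val=0, then val=60, then returns 8
g: cur=0, then (!((cur - 2) < (-b))) is true, then b=1, then tot=5, then (abs(c) > min(b, 6)) is true, then c=0, then val=0, then (i=-1), then val=0, then val=6, then returns 7
8 != 7, so the rewrite changes behavior.
verdict: not equivalent; witness: a=0, b=2, c=5


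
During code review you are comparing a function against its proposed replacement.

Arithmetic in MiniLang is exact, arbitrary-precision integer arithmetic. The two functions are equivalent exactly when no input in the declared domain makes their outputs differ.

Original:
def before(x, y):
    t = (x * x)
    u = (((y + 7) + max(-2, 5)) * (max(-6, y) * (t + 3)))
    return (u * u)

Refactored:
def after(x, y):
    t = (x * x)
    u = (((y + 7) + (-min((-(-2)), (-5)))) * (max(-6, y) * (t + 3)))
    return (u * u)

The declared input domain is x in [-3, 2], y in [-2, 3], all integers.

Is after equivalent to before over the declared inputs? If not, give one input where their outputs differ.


Equivalent — the differences include min/max/abs usage differs, yet no declared input distinguishes the two.
One worked example (x=-3, y=2) — before: t = 9; u = 336; return 112896; after: t = 9; u = 336; return 112896; agreement on 112896.
Sweeping the whole domain (36 inputs) finds no disagreement.
verdict: equivalent


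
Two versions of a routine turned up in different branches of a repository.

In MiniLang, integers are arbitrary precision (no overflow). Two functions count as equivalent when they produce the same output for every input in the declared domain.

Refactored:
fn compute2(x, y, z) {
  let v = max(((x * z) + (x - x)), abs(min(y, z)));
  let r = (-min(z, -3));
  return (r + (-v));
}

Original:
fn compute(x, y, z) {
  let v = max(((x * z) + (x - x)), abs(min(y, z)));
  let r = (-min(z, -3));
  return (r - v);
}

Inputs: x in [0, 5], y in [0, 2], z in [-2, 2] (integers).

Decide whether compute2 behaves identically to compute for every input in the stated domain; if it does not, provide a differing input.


The two are interchangeable: arithmetic usage differs, and every declared input agrees.
As a probe, take x=0, y=0, z=2: compute runs v becomes 0; next r becomes 3; next final value 3; compute2 runs v becomes 0; next r becomes 3; next final value 3; both end at 3.
Checked all 90 inputs in the declared domain: the outputs agree on every one.
verdict: equivalent
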